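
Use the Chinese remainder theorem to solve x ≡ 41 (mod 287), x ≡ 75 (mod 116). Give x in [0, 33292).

18983

Write x = 41 + 287·k. Then 287·k ≡ 75 − 41 ≡ 34 (mod 116).
Need 287⁻¹ mod 116. Extended Euclid on (116, 55):
116 = 2*55 + 6
55 = 9*6 + 1
6 = 6*1 + 0
Back-substitute:
1 = 55 − 9·6
1 = −9·116 + 19·55
287⁻¹ ≡ 19 (mod 116), so k ≡ 19·34 ≡ 66 (mod 116).
x = 41 + 287·66 = 18983.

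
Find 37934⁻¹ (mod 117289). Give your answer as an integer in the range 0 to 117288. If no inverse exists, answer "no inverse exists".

gcd(117289, 37934) by repeated division:
117289 = 3×37934 + 3487
37934 = 10×3487 + 3064
3487 = 1×3064 + 423
3064 = 7×423 + 103
423 = 4×103 + 11
103 = 9×11 + 4
11 = 2×4 + 3
4 = 1×3 + 1
3 = 3×1 + 0
Since gcd(37934, 117289) = 1, back-substitute to write 1 as a combination:
1 = 4 − 3
1 = −11 + 3·4
1 = 3·103 − 28·11
1 = −28·423 + 115·103
1 = 115·3064 − 833·423
1 = −833·3487 + 948·3064
1 = 948·37934 − 10313·3487
1 = −10313·117289 + 31887·37934
So 37934·31887 ≡ 1 (mod 117289).

31887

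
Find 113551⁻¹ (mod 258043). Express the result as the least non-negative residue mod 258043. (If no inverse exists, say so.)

Extended Euclidean algorithm:
258043 = 2·113551 + 30941
113551 = 3·30941 + 20728
30941 = 1·20728 + 10213
20728 = 2·10213 + 302
10213 = 33·302 + 247
302 = 1·247 + 55
247 = 4·55 + 27
55 = 2·27 + 1
27 = 27·1 + 0
Since gcd(113551, 258043) = 1, back-substitute to write 1 as a combination:
1 = 55 − 2·27
1 = −2·247 + 9·55
1 = 9·302 − 11·247
1 = −11·10213 + 372·302
1 = 372·20728 − 755·10213
1 = −755·30941 + 1127·20728
1 = 1127·113551 − 4136·30941
1 = −4136·258043 + 9399·113551
So 113551·9399 ≡ 1 (mod 258043).

9399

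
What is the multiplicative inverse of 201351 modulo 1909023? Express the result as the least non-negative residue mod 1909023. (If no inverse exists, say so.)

Euclidean algorithm on 1909023, 201351:
1909023 = 9·201351 + 96864
201351 = 2·96864 + 7623
96864 = 12·7623 + 5388
7623 = 1·5388 + 2235
5388 = 2·2235 + 918
2235 = 2·918 + 399
918 = 2·399 + 120
399 = 3·120 + 39
120 = 3·39 + 3
39 = 13·3 + 0
Since gcd = 3 > 1, 201351 is not a unit mod 1909023.

no inverse exists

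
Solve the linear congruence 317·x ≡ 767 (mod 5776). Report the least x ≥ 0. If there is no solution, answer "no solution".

4011

First find gcd(317, 5776):
5776 = 18×317 + 70
317 = 4×70 + 37
70 = 1×37 + 33
37 = 1×33 + 4
33 = 8×4 + 1
4 = 4×1 + 0
gcd = 1, so a unique solution mod 5776 exists.
Back-substitute for the Bézout coefficients:
1 = 33 − 8·4
1 = −8·37 + 9·33
1 = 9·70 − 17·37
1 = −17·317 + 77·70
1 = 77·5776 − 1403·317
So 317·(-1403) ≡ 1 (mod 5776), giving 317⁻¹ ≡ 4373.
x ≡ 317⁻¹·767 ≡ 4373·767 ≡ 4011 (mod 5776).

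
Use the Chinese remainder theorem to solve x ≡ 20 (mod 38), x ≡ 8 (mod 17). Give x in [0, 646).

552

Write x = 20 + 38·k. Then 38·k ≡ 8 − 20 ≡ 5 (mod 17).
Need 38⁻¹ mod 17. Extended Euclid on (17, 4):
17 = 4*4 + 1
4 = 4*1 + 0
Back-substitute:
1 = 17 − 4·4
38⁻¹ ≡ 13 (mod 17), so k ≡ 13·5 ≡ 14 (mod 17).
x = 20 + 38·14 = 552.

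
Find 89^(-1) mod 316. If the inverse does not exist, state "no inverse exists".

Run Euclid on (316, 89):
316 = 3×89 + 49
89 = 1×49 + 40
49 = 1×40 + 9
40 = 4×9 + 4
9 = 2×4 + 1
4 = 4×1 + 0
Since gcd(89, 316) = 1, back-substitute to write 1 as a combination:
1 = 9 − 2·4
1 = −2·40 + 9·9
1 = 9·49 − 11·40
1 = −11·89 + 20·49
1 = 20·316 − 71·89
Hence 89⁻¹ ≡ -71 ≡ 245 (mod 316).

245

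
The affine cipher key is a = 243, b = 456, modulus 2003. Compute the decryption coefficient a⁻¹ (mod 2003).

Apply the Euclidean algorithm to 2003 and 243:
2003 = 8·243 + 59
243 = 4·59 + 7
59 = 8·7 + 3
7 = 2·3 + 1
3 = 3·1 + 0
The gcd is 1. Working backward:
1 = 7 − 2·3
1 = −2·59 + 17·7
1 = 17·243 − 70·59
1 = −70·2003 + 577·243
So 243·577 ≡ 1 (mod 2003).

577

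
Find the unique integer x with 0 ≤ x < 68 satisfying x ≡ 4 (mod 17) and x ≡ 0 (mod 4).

4

Write x = 4 + 17·k. Then 17·k ≡ 0 − 4 ≡ 0 (mod 4).
Need 17⁻¹ mod 4. Extended Euclid on (4, 1):
4 = 4*1 + 0
17⁻¹ ≡ 1 (mod 4), so k ≡ 1·0 ≡ 0 (mod 4).
x = 4 + 17·0 = 4.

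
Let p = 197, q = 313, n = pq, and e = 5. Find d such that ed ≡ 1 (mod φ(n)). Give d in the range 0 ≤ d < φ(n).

24461

φ(n) = (p−1)(q−1) = 196·312 = 61152.
Need d with 5·d ≡ 1 (mod 61152). Apply the extended Euclidean algorithm:
61152 = 12230*5 + 2
5 = 2*2 + 1
2 = 2*1 + 0
Back-substitute:
1 = 5 − 2·2
1 = −2·61152 + 24461·5
So 5·24461 ≡ 1 (mod 61152), hence d = 24461.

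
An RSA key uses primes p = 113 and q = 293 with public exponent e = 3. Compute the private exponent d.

21803

φ(n) = (p−1)(q−1) = 112·292 = 32704.
Need d with 3·d ≡ 1 (mod 32704). Apply the extended Euclidean algorithm:
32704 = 10901*3 + 1
3 = 3*1 + 0
Back-substitute:
1 = 32704 − 10901·3
So 3·(-10901) ≡ 1 (mod 32704), hence d ≡ -10901 ≡ 21803 (mod 32704).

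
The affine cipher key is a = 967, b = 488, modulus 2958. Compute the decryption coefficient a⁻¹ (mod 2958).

1453

Extended Euclidean algorithm:
2958 = 3·967 + 57
967 = 16·57 + 55
57 = 1·55 + 2
55 = 27·2 + 1
2 = 2·1 + 0
Since gcd(967, 2958) = 1, back-substitute to write 1 as a combination:
1 = 55 − 27·2
1 = −27·57 + 28·55
1 = 28·967 − 475·57
1 = −475·2958 + 1453·967
So 967·1453 ≡ 1 (mod 2958).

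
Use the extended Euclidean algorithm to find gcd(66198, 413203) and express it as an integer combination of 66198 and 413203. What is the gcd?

Apply Euclid's algorithm to 413203 and 66198:
413203 = 6·66198 + 16015
66198 = 4·16015 + 2138
16015 = 7·2138 + 1049
2138 = 2·1049 + 40
1049 = 26·40 + 9
40 = 4·9 + 4
9 = 2·4 + 1
4 = 4·1 + 0
gcd(66198, 413203) = 1.
Express as a combination:
1 = 9 − 2·4
1 = −2·40 + 9·9
1 = 9·1049 − 236·40
1 = −236·2138 + 481·1049
1 = 481·16015 − 3603·2138
1 = −3603·66198 + 14893·16015
1 = 14893·413203 − 92961·66198
So 1 = (14893)·413203 + (-92961)·66198.

1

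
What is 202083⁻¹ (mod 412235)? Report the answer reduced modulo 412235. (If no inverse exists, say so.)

Apply the Euclidean algorithm to 412235 and 202083:
412235 = 2*202083 + 8069
202083 = 25*8069 + 358
8069 = 22*358 + 193
358 = 1*193 + 165
193 = 1*165 + 28
165 = 5*28 + 25
28 = 1*25 + 3
25 = 8*3 + 1
3 = 3*1 + 0
gcd = 1, so the inverse exists. Back-substitute:
1 = 25 − 8·3
1 = −8·28 + 9·25
1 = 9·165 − 53·28
1 = −53·193 + 62·165
1 = 62·358 − 115·193
1 = −115·8069 + 2592·358
1 = 2592·202083 − 64915·8069
1 = −64915·412235 + 132422·202083
So 202083·132422 ≡ 1 (mod 412235).

132422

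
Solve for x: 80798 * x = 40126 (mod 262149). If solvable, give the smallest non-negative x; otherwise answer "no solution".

First find gcd(80798, 262149):
262149 = 3×80798 + 19755
80798 = 4×19755 + 1778
19755 = 11×1778 + 197
1778 = 9×197 + 5
197 = 39×5 + 2
5 = 2×2 + 1
2 = 2×1 + 0
gcd = 1, so a unique solution mod 262149 exists.
Back-substitute for the Bézout coefficients:
1 = 5 − 2·2
1 = −2·197 + 79·5
1 = 79·1778 − 713·197
1 = −713·19755 + 7922·1778
1 = 7922·80798 − 32401·19755
1 = −32401·262149 + 105125·80798
So 80798·(105125) ≡ 1 (mod 262149), giving 80798⁻¹ ≡ 105125.
x ≡ 80798⁻¹·40126 ≡ 105125·40126 ≡ 6191 (mod 262149).

6191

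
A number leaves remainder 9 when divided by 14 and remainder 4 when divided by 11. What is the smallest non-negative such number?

37

Write x = 9 + 14·k. Then 14·k ≡ 4 − 9 ≡ 6 (mod 11).
Need 14⁻¹ mod 11. Extended Euclid on (11, 3):
11 = 3×3 + 2
3 = 1×2 + 1
2 = 2×1 + 0
Back-substitute:
1 = 3 − 2
1 = −11 + 4·3
14⁻¹ ≡ 4 (mod 11), so k ≡ 4·6 ≡ 2 (mod 11).
x = 9 + 14·2 = 37.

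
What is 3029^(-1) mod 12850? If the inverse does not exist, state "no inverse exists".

Run Euclid on (12850, 3029):
12850 = 4·3029 + 734
3029 = 4·734 + 93
734 = 7·93 + 83
93 = 1·83 + 10
83 = 8·10 + 3
10 = 3·3 + 1
3 = 3·1 + 0
Since gcd(3029, 12850) = 1, back-substitute to write 1 as a combination:
1 = 10 − 3·3
1 = −3·83 + 25·10
1 = 25·93 − 28·83
1 = −28·734 + 221·93
1 = 221·3029 − 912·734
1 = −912·12850 + 3869·3029
So 3029·3869 ≡ 1 (mod 12850).

3869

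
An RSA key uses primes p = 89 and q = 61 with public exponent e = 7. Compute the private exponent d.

φ(n) = (p−1)(q−1) = 88·60 = 5280.
Need d with 7·d ≡ 1 (mod 5280). Apply the extended Euclidean algorithm:
5280 = 754*7 + 2
7 = 3*2 + 1
2 = 2*1 + 0
Back-substitute:
1 = 7 − 3·2
1 = −3·5280 + 2263·7
So 7·2263 ≡ 1 (mod 5280), hence d = 2263.

2263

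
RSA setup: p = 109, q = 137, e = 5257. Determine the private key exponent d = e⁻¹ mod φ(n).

5113

φ(n) = (p−1)(q−1) = 108·136 = 14688.
Need d with 5257·d ≡ 1 (mod 14688). Apply the extended Euclidean algorithm:
14688 = 2×5257 + 4174
5257 = 1×4174 + 1083
4174 = 3×1083 + 925
1083 = 1×925 + 158
925 = 5×158 + 135
158 = 1×135 + 23
135 = 5×23 + 20
23 = 1×20 + 3
20 = 6×3 + 2
3 = 1×2 + 1
2 = 2×1 + 0
Back-substitute:
1 = 3 − 2
1 = −20 + 7·3
1 = 7·23 − 8·20
1 = −8·135 + 47·23
1 = 47·158 − 55·135
1 = −55·925 + 322·158
1 = 322·1083 − 377·925
1 = −377·4174 + 1453·1083
1 = 1453·5257 − 1830·4174
1 = −1830·14688 + 5113·5257
So 5257·5113 ≡ 1 (mod 14688), hence d = 5113.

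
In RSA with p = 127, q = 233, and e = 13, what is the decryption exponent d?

φ(n) = (p−1)(q−1) = 126·232 = 29232.
Need d with 13·d ≡ 1 (mod 29232). Apply the extended Euclidean algorithm:
29232 = 2248·13 + 8
13 = 1·8 + 5
8 = 1·5 + 3
5 = 1·3 + 2
3 = 1·2 + 1
2 = 2·1 + 0
Back-substitute:
1 = 3 − 2
1 = −5 + 2·3
1 = 2·8 − 3·5
1 = −3·13 + 5·8
1 = 5·29232 − 11243·13
So 13·(-11243) ≡ 1 (mod 29232), hence d ≡ -11243 ≡ 17989 (mod 29232).

17989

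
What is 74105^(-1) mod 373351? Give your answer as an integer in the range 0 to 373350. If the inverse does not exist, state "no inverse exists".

Apply the Euclidean algorithm to 373351 and 74105:
373351 = 5×74105 + 2826
74105 = 26×2826 + 629
2826 = 4×629 + 310
629 = 2×310 + 9
310 = 34×9 + 4
9 = 2×4 + 1
4 = 4×1 + 0
Since gcd(74105, 373351) = 1, back-substitute to write 1 as a combination:
1 = 9 − 2·4
1 = −2·310 + 69·9
1 = 69·629 − 140·310
1 = −140·2826 + 629·629
1 = 629·74105 − 16494·2826
1 = −16494·373351 + 83099·74105
So 74105·83099 ≡ 1 (mod 373351).

83099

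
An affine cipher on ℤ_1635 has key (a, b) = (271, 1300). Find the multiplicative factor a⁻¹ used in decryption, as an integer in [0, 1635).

Run Euclid on (1635, 271):
1635 = 6·271 + 9
271 = 30·9 + 1
9 = 9·1 + 0
Since gcd(271, 1635) = 1, back-substitute to write 1 as a combination:
1 = 271 − 30·9
1 = −30·1635 + 181·271
So 271·181 ≡ 1 (mod 1635).

181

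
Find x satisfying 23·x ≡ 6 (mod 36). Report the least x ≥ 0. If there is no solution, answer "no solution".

30

First find gcd(23, 36):
36 = 1×23 + 13
23 = 1×13 + 10
13 = 1×10 + 3
10 = 3×3 + 1
3 = 3×1 + 0
gcd = 1, so a unique solution mod 36 exists.
Back-substitute for the Bézout coefficients:
1 = 10 − 3·3
1 = −3·13 + 4·10
1 = 4·23 − 7·13
1 = −7·36 + 11·23
So 23·(11) ≡ 1 (mod 36), giving 23⁻¹ ≡ 11.
x ≡ 23⁻¹·6 ≡ 11·6 ≡ 30 (mod 36).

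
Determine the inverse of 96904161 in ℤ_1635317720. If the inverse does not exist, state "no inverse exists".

1237506521

Extended Euclidean algorithm:
1635317720 = 16*96904161 + 84851144
96904161 = 1*84851144 + 12053017
84851144 = 7*12053017 + 480025
12053017 = 25*480025 + 52392
480025 = 9*52392 + 8497
52392 = 6*8497 + 1410
8497 = 6*1410 + 37
1410 = 38*37 + 4
37 = 9*4 + 1
4 = 4*1 + 0
gcd = 1, so the inverse exists. Back-substitute:
1 = 37 − 9·4
1 = −9·1410 + 343·37
1 = 343·8497 − 2067·1410
1 = −2067·52392 + 12745·8497
1 = 12745·480025 − 116772·52392
1 = −116772·12053017 + 2932045·480025
1 = 2932045·84851144 − 20641087·12053017
1 = −20641087·96904161 + 23573132·84851144
1 = 23573132·1635317720 − 397811199·96904161
Thus 96904161·(-397811199) ≡ 1 (mod 1635317720); reducing, -397811199 mod 1635317720 = 1237506521.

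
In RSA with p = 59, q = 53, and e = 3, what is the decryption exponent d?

φ(n) = (p−1)(q−1) = 58·52 = 3016.
Need d with 3·d ≡ 1 (mod 3016). Apply the extended Euclidean algorithm:
3016 = 1005*3 + 1
3 = 3*1 + 0
Back-substitute:
1 = 3016 − 1005·3
So 3·(-1005) ≡ 1 (mod 3016), hence d ≡ -1005 ≡ 2011 (mod 3016).

2011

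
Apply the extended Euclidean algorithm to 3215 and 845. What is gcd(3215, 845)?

Euclidean algorithm:
3215 = 3·845 + 680
845 = 1·680 + 165
680 = 4·165 + 20
165 = 8·20 + 5
20 = 4·5 + 0
gcd(3215, 845) = 5.
Express as a combination:
5 = 165 − 8·20
5 = −8·680 + 33·165
5 = 33·845 − 41·680
5 = −41·3215 + 156·845
So 5 = (-41)·3215 + (156)·845.

5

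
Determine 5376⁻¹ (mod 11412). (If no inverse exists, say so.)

Compute gcd(5376, 11412):
11412 = 2·5376 + 660
5376 = 8·660 + 96
660 = 6·96 + 84
96 = 1·84 + 12
84 = 7·12 + 0
gcd(5376, 11412) = 12 ≠ 1, so 5376 has no multiplicative inverse modulo 11412.

no inverse exists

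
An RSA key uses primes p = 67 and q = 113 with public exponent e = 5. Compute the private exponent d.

2957

φ(n) = (p−1)(q−1) = 66·112 = 7392.
Need d with 5·d ≡ 1 (mod 7392). Apply the extended Euclidean algorithm:
7392 = 1478×5 + 2
5 = 2×2 + 1
2 = 2×1 + 0
Back-substitute:
1 = 5 − 2·2
1 = −2·7392 + 2957·5
So 5·2957 ≡ 1 (mod 7392), hence d = 2957.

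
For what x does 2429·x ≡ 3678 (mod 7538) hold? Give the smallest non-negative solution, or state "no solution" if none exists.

First find gcd(2429, 7538):
7538 = 3×2429 + 251
2429 = 9×251 + 170
251 = 1×170 + 81
170 = 2×81 + 8
81 = 10×8 + 1
8 = 8×1 + 0
gcd = 1, so a unique solution mod 7538 exists.
Back-substitute for the Bézout coefficients:
1 = 81 − 10·8
1 = −10·170 + 21·81
1 = 21·251 − 31·170
1 = −31·2429 + 300·251
1 = 300·7538 − 931·2429
So 2429·(-931) ≡ 1 (mod 7538), giving 2429⁻¹ ≡ 6607.
x ≡ 2429⁻¹·3678 ≡ 6607·3678 ≡ 5572 (mod 7538).

5572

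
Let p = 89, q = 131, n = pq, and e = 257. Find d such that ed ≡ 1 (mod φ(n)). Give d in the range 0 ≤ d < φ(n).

φ(n) = (p−1)(q−1) = 88·130 = 11440.
Need d with 257·d ≡ 1 (mod 11440). Apply the extended Euclidean algorithm:
11440 = 44·257 + 132
257 = 1·132 + 125
132 = 1·125 + 7
125 = 17·7 + 6
7 = 1·6 + 1
6 = 6·1 + 0
Back-substitute:
1 = 7 − 6
1 = −125 + 18·7
1 = 18·132 − 19·125
1 = −19·257 + 37·132
1 = 37·11440 − 1647·257
So 257·(-1647) ≡ 1 (mod 11440), hence d ≡ -1647 ≡ 9793 (mod 11440).

9793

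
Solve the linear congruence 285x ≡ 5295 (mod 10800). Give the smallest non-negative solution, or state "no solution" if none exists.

587

First find gcd(285, 10800):
10800 = 37*285 + 255
285 = 1*255 + 30
255 = 8*30 + 15
30 = 2*15 + 0
gcd = 15 and 15 | 5295, so solutions exist. Divide through by 15: 19x ≡ 353 (mod 720).
Now find 19⁻¹ mod 720:
720 = 37×19 + 17
19 = 1×17 + 2
17 = 8×2 + 1
2 = 2×1 + 0
Back-substitute:
1 = 17 − 8·2
1 = −8·19 + 9·17
1 = 9·720 − 341·19
So 19·(-341) ≡ 1 (mod 720), i.e. 19⁻¹ ≡ 379.
Then x ≡ 379·353 ≡ 587 (mod 720); the smallest non-negative solution is x = 587.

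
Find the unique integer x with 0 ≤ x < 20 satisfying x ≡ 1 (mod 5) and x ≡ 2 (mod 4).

Write x = 1 + 5·k. Then 5·k ≡ 2 − 1 ≡ 1 (mod 4).
Need 5⁻¹ mod 4. Extended Euclid on (4, 1):
4 = 4·1 + 0
5⁻¹ ≡ 1 (mod 4), so k ≡ 1·1 ≡ 1 (mod 4).
x = 1 + 5·1 = 6.

6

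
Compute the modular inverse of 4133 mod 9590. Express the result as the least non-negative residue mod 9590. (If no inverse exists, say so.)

Extended Euclidean algorithm:
9590 = 2×4133 + 1324
4133 = 3×1324 + 161
1324 = 8×161 + 36
161 = 4×36 + 17
36 = 2×17 + 2
17 = 8×2 + 1
2 = 2×1 + 0
gcd = 1, so the inverse exists. Back-substitute:
1 = 17 − 8·2
1 = −8·36 + 17·17
1 = 17·161 − 76·36
1 = −76·1324 + 625·161
1 = 625·4133 − 1951·1324
1 = −1951·9590 + 4527·4133
So 4133·4527 ≡ 1 (mod 9590).

4527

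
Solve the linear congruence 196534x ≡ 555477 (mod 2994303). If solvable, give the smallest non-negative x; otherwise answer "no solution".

First find gcd(196534, 2994303):
2994303 = 15×196534 + 46293
196534 = 4×46293 + 11362
46293 = 4×11362 + 845
11362 = 13×845 + 377
845 = 2×377 + 91
377 = 4×91 + 13
91 = 7×13 + 0
gcd = 13 and 13 | 555477, so solutions exist. Divide through by 13: 15118x ≡ 42729 (mod 230331).
Now find 15118⁻¹ mod 230331:
230331 = 15*15118 + 3561
15118 = 4*3561 + 874
3561 = 4*874 + 65
874 = 13*65 + 29
65 = 2*29 + 7
29 = 4*7 + 1
7 = 7*1 + 0
Back-substitute:
1 = 29 − 4·7
1 = −4·65 + 9·29
1 = 9·874 − 121·65
1 = −121·3561 + 493·874
1 = 493·15118 − 2093·3561
1 = −2093·230331 + 31888·15118
So 15118⁻¹ ≡ 31888 (mod 230331).
Then x ≡ 31888·42729 ≡ 134487 (mod 230331); the smallest non-negative solution is x = 134487.

134487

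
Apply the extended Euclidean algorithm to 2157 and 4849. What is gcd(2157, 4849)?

1

Repeated division:
4849 = 2·2157 + 535
2157 = 4·535 + 17
535 = 31·17 + 8
17 = 2·8 + 1
8 = 8·1 + 0
gcd(2157, 4849) = 1.
Express as a combination:
1 = 17 − 2·8
1 = −2·535 + 63·17
1 = 63·2157 − 254·535
1 = −254·4849 + 571·2157
So 1 = (-254)·4849 + (571)·2157.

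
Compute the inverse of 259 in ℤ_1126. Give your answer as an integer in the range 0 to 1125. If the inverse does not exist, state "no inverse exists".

gcd(1126, 259) by repeated division:
1126 = 4×259 + 90
259 = 2×90 + 79
90 = 1×79 + 11
79 = 7×11 + 2
11 = 5×2 + 1
2 = 2×1 + 0
Since gcd(259, 1126) = 1, back-substitute to write 1 as a combination:
1 = 11 − 5·2
1 = −5·79 + 36·11
1 = 36·90 − 41·79
1 = −41·259 + 118·90
1 = 118·1126 − 513·259
Hence 259⁻¹ ≡ -513 ≡ 613 (mod 1126).

613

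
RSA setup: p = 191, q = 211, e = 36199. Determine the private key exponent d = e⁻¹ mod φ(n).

6199

φ(n) = (p−1)(q−1) = 190·210 = 39900.
Need d with 36199·d ≡ 1 (mod 39900). Apply the extended Euclidean algorithm:
39900 = 1*36199 + 3701
36199 = 9*3701 + 2890
3701 = 1*2890 + 811
2890 = 3*811 + 457
811 = 1*457 + 354
457 = 1*354 + 103
354 = 3*103 + 45
103 = 2*45 + 13
45 = 3*13 + 6
13 = 2*6 + 1
6 = 6*1 + 0
Back-substitute:
1 = 13 − 2·6
1 = −2·45 + 7·13
1 = 7·103 − 16·45
1 = −16·354 + 55·103
1 = 55·457 − 71·354
1 = −71·811 + 126·457
1 = 126·2890 − 449·811
1 = −449·3701 + 575·2890
1 = 575·36199 − 5624·3701
1 = −5624·39900 + 6199·36199
So 36199·6199 ≡ 1 (mod 39900), hence d = 6199.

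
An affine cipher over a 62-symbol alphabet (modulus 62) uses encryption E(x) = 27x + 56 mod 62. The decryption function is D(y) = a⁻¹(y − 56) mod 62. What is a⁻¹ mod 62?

23

Extended Euclidean algorithm:
62 = 2×27 + 8
27 = 3×8 + 3
8 = 2×3 + 2
3 = 1×2 + 1
2 = 2×1 + 0
The gcd is 1. Working backward:
1 = 3 − 2
1 = −8 + 3·3
1 = 3·27 − 10·8
1 = −10·62 + 23·27
So 27·23 ≡ 1 (mod 62).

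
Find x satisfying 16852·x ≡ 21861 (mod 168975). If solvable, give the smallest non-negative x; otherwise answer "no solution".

First find gcd(16852, 168975):
168975 = 10*16852 + 455
16852 = 37*455 + 17
455 = 26*17 + 13
17 = 1*13 + 4
13 = 3*4 + 1
4 = 4*1 + 0
gcd = 1, so a unique solution mod 168975 exists.
Back-substitute for the Bézout coefficients:
1 = 13 − 3·4
1 = −3·17 + 4·13
1 = 4·455 − 107·17
1 = −107·16852 + 3963·455
1 = 3963·168975 − 39737·16852
So 16852·(-39737) ≡ 1 (mod 168975), giving 16852⁻¹ ≡ 129238.
x ≡ 16852⁻¹·21861 ≡ 129238·21861 ≡ 9918 (mod 168975).

9918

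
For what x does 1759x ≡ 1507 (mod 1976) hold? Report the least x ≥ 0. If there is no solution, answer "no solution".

1277

First find gcd(1759, 1976):
1976 = 1*1759 + 217
1759 = 8*217 + 23
217 = 9*23 + 10
23 = 2*10 + 3
10 = 3*3 + 1
3 = 3*1 + 0
gcd = 1, so a unique solution mod 1976 exists.
Back-substitute for the Bézout coefficients:
1 = 10 − 3·3
1 = −3·23 + 7·10
1 = 7·217 − 66·23
1 = −66·1759 + 535·217
1 = 535·1976 − 601·1759
So 1759·(-601) ≡ 1 (mod 1976), giving 1759⁻¹ ≡ 1375.
x ≡ 1759⁻¹·1507 ≡ 1375·1507 ≡ 1277 (mod 1976).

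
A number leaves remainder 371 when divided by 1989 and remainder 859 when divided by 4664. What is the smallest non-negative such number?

Write x = 371 + 1989·k. Then 1989·k ≡ 859 − 371 ≡ 488 (mod 4664).
Need 1989⁻¹ mod 4664. Extended Euclid on (4664, 1989):
4664 = 2*1989 + 686
1989 = 2*686 + 617
686 = 1*617 + 69
617 = 8*69 + 65
69 = 1*65 + 4
65 = 16*4 + 1
4 = 4*1 + 0
Back-substitute:
1 = 65 − 16·4
1 = −16·69 + 17·65
1 = 17·617 − 152·69
1 = −152·686 + 169·617
1 = 169·1989 − 490·686
1 = −490·4664 + 1149·1989
1989⁻¹ ≡ 1149 (mod 4664), so k ≡ 1149·488 ≡ 1032 (mod 4664).
x = 371 + 1989·1032 = 2053019.

2053019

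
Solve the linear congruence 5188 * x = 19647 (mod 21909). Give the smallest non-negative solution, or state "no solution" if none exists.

First find gcd(5188, 21909):
21909 = 4×5188 + 1157
5188 = 4×1157 + 560
1157 = 2×560 + 37
560 = 15×37 + 5
37 = 7×5 + 2
5 = 2×2 + 1
2 = 2×1 + 0
gcd = 1, so a unique solution mod 21909 exists.
Back-substitute for the Bézout coefficients:
1 = 5 − 2·2
1 = −2·37 + 15·5
1 = 15·560 − 227·37
1 = −227·1157 + 469·560
1 = 469·5188 − 2103·1157
1 = −2103·21909 + 8881·5188
So 5188·(8881) ≡ 1 (mod 21909), giving 5188⁻¹ ≡ 8881.
x ≡ 5188⁻¹·19647 ≡ 8881·19647 ≡ 1731 (mod 21909).

1731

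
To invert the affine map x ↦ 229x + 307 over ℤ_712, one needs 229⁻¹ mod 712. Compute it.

541

Run Euclid on (712, 229):
712 = 3×229 + 25
229 = 9×25 + 4
25 = 6×4 + 1
4 = 4×1 + 0
The gcd is 1. Working backward:
1 = 25 − 6·4
1 = −6·229 + 55·25
1 = 55·712 − 171·229
Hence 229⁻¹ ≡ -171 ≡ 541 (mod 712).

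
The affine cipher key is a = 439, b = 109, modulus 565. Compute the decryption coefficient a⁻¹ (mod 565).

Extended Euclidean algorithm:
565 = 1·439 + 126
439 = 3·126 + 61
126 = 2·61 + 4
61 = 15·4 + 1
4 = 4·1 + 0
gcd = 1, so the inverse exists. Back-substitute:
1 = 61 − 15·4
1 = −15·126 + 31·61
1 = 31·439 − 108·126
1 = −108·565 + 139·439
So 439·139 ≡ 1 (mod 565).

139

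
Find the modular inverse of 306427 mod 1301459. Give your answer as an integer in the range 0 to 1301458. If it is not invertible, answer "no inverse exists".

1263438

Run Euclid on (1301459, 306427):
1301459 = 4·306427 + 75751
306427 = 4·75751 + 3423
75751 = 22·3423 + 445
3423 = 7·445 + 308
445 = 1·308 + 137
308 = 2·137 + 34
137 = 4·34 + 1
34 = 34·1 + 0
The gcd is 1. Working backward:
1 = 137 − 4·34
1 = −4·308 + 9·137
1 = 9·445 − 13·308
1 = −13·3423 + 100·445
1 = 100·75751 − 2213·3423
1 = −2213·306427 + 8952·75751
1 = 8952·1301459 − 38021·306427
Hence 306427⁻¹ ≡ -38021 ≡ 1263438 (mod 1301459).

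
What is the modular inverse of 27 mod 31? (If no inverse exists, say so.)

Apply the Euclidean algorithm to 31 and 27:
31 = 1×27 + 4
27 = 6×4 + 3
4 = 1×3 + 1
3 = 3×1 + 0
The gcd is 1. Working backward:
1 = 4 − 3
1 = −27 + 7·4
1 = 7·31 − 8·27
Thus 27·(-8) ≡ 1 (mod 31); reducing, -8 mod 31 = 23.

23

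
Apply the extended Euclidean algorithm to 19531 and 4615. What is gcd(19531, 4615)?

Euclidean algorithm:
19531 = 4*4615 + 1071
4615 = 4*1071 + 331
1071 = 3*331 + 78
331 = 4*78 + 19
78 = 4*19 + 2
19 = 9*2 + 1
2 = 2*1 + 0
gcd(19531, 4615) = 1.
Express as a combination:
1 = 19 − 9·2
1 = −9·78 + 37·19
1 = 37·331 − 157·78
1 = −157·1071 + 508·331
1 = 508·4615 − 2189·1071
1 = −2189·19531 + 9264·4615
So 1 = (-2189)·19531 + (9264)·4615.

1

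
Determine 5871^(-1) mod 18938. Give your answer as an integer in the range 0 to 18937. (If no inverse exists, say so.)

Run Euclid on (18938, 5871):
18938 = 3·5871 + 1325
5871 = 4·1325 + 571
1325 = 2·571 + 183
571 = 3·183 + 22
183 = 8·22 + 7
22 = 3·7 + 1
7 = 7·1 + 0
gcd = 1, so the inverse exists. Back-substitute:
1 = 22 − 3·7
1 = −3·183 + 25·22
1 = 25·571 − 78·183
1 = −78·1325 + 181·571
1 = 181·5871 − 802·1325
1 = −802·18938 + 2587·5871
So 5871·2587 ≡ 1 (mod 18938).

2587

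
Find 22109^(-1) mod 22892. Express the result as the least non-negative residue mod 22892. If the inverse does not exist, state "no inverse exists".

5321

gcd(22892, 22109) by repeated division:
22892 = 1*22109 + 783
22109 = 28*783 + 185
783 = 4*185 + 43
185 = 4*43 + 13
43 = 3*13 + 4
13 = 3*4 + 1
4 = 4*1 + 0
The gcd is 1. Working backward:
1 = 13 − 3·4
1 = −3·43 + 10·13
1 = 10·185 − 43·43
1 = −43·783 + 182·185
1 = 182·22109 − 5139·783
1 = −5139·22892 + 5321·22109
So 22109·5321 ≡ 1 (mod 22892).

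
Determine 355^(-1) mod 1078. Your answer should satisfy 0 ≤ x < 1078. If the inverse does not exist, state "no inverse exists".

829

gcd(1078, 355) by repeated division:
1078 = 3·355 + 13
355 = 27·13 + 4
13 = 3·4 + 1
4 = 4·1 + 0
gcd = 1, so the inverse exists. Back-substitute:
1 = 13 − 3·4
1 = −3·355 + 82·13
1 = 82·1078 − 249·355
So 355·(-249) ≡ 1 (mod 1078), and -249 ≡ 829 (mod 1078).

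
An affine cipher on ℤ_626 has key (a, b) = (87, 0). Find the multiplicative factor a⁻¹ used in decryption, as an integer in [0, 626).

Run Euclid on (626, 87):
626 = 7×87 + 17
87 = 5×17 + 2
17 = 8×2 + 1
2 = 2×1 + 0
Since gcd(87, 626) = 1, back-substitute to write 1 as a combination:
1 = 17 − 8·2
1 = −8·87 + 41·17
1 = 41·626 − 295·87
So 87·(-295) ≡ 1 (mod 626), and -295 ≡ 331 (mod 626).

331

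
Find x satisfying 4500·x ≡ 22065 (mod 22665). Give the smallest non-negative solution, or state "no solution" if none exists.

First find gcd(4500, 22665):
22665 = 5·4500 + 165
4500 = 27·165 + 45
165 = 3·45 + 30
45 = 1·30 + 15
30 = 2·15 + 0
gcd = 15 and 15 | 22065, so solutions exist. Divide through by 15: 300x ≡ 1471 (mod 1511).
Now find 300⁻¹ mod 1511:
1511 = 5×300 + 11
300 = 27×11 + 3
11 = 3×3 + 2
3 = 1×2 + 1
2 = 2×1 + 0
Back-substitute:
1 = 3 − 2
1 = −11 + 4·3
1 = 4·300 − 109·11
1 = −109·1511 + 549·300
So 300⁻¹ ≡ 549 (mod 1511).
Then x ≡ 549·1471 ≡ 705 (mod 1511); the smallest non-negative solution is x = 705.

705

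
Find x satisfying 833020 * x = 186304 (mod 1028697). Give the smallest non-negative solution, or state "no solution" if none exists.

First find gcd(833020, 1028697):
1028697 = 1*833020 + 195677
833020 = 4*195677 + 50312
195677 = 3*50312 + 44741
50312 = 1*44741 + 5571
44741 = 8*5571 + 173
5571 = 32*173 + 35
173 = 4*35 + 33
35 = 1*33 + 2
33 = 16*2 + 1
2 = 2*1 + 0
gcd = 1, so a unique solution mod 1028697 exists.
Back-substitute for the Bézout coefficients:
1 = 33 − 16·2
1 = −16·35 + 17·33
1 = 17·173 − 84·35
1 = −84·5571 + 2705·173
1 = 2705·44741 − 21724·5571
1 = −21724·50312 + 24429·44741
1 = 24429·195677 − 95011·50312
1 = −95011·833020 + 404473·195677
1 = 404473·1028697 − 499484·833020
So 833020·(-499484) ≡ 1 (mod 1028697), giving 833020⁻¹ ≡ 529213.
x ≡ 833020⁻¹·186304 ≡ 529213·186304 ≡ 63484 (mod 1028697).

63484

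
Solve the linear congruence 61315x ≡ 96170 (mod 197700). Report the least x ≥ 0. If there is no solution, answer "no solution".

24758

First find gcd(61315, 197700):
197700 = 3×61315 + 13755
61315 = 4×13755 + 6295
13755 = 2×6295 + 1165
6295 = 5×1165 + 470
1165 = 2×470 + 225
470 = 2×225 + 20
225 = 11×20 + 5
20 = 4×5 + 0
gcd = 5 and 5 | 96170, so solutions exist. Divide through by 5: 12263x ≡ 19234 (mod 39540).
Now find 12263⁻¹ mod 39540:
39540 = 3×12263 + 2751
12263 = 4×2751 + 1259
2751 = 2×1259 + 233
1259 = 5×233 + 94
233 = 2×94 + 45
94 = 2×45 + 4
45 = 11×4 + 1
4 = 4×1 + 0
Back-substitute:
1 = 45 − 11·4
1 = −11·94 + 23·45
1 = 23·233 − 57·94
1 = −57·1259 + 308·233
1 = 308·2751 − 673·1259
1 = −673·12263 + 3000·2751
1 = 3000·39540 − 9673·12263
So 12263·(-9673) ≡ 1 (mod 39540), i.e. 12263⁻¹ ≡ 29867.
Then x ≡ 29867·19234 ≡ 24758 (mod 39540); the smallest non-negative solution is x = 24758.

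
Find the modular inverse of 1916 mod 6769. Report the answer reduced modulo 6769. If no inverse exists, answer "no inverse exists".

Run Euclid on (6769, 1916):
6769 = 3×1916 + 1021
1916 = 1×1021 + 895
1021 = 1×895 + 126
895 = 7×126 + 13
126 = 9×13 + 9
13 = 1×9 + 4
9 = 2×4 + 1
4 = 4×1 + 0
The gcd is 1. Working backward:
1 = 9 − 2·4
1 = −2·13 + 3·9
1 = 3·126 − 29·13
1 = −29·895 + 206·126
1 = 206·1021 − 235·895
1 = −235·1916 + 441·1021
1 = 441·6769 − 1558·1916
Thus 1916·(-1558) ≡ 1 (mod 6769); reducing, -1558 mod 6769 = 5211.

5211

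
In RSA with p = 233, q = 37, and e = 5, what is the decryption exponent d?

3341

φ(n) = (p−1)(q−1) = 232·36 = 8352.
Need d with 5·d ≡ 1 (mod 8352). Apply the extended Euclidean algorithm:
8352 = 1670·5 + 2
5 = 2·2 + 1
2 = 2·1 + 0
Back-substitute:
1 = 5 − 2·2
1 = −2·8352 + 3341·5
So 5·3341 ≡ 1 (mod 8352), hence d = 3341.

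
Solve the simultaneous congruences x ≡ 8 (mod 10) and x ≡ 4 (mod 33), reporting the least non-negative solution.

Write x = 8 + 10·k. Then 10·k ≡ 4 − 8 ≡ 29 (mod 33).
Need 10⁻¹ mod 33. Extended Euclid on (33, 10):
33 = 3·10 + 3
10 = 3·3 + 1
3 = 3·1 + 0
Back-substitute:
1 = 10 − 3·3
1 = −3·33 + 10·10
10⁻¹ ≡ 10 (mod 33), so k ≡ 10·29 ≡ 26 (mod 33).
x = 8 + 10·26 = 268.

268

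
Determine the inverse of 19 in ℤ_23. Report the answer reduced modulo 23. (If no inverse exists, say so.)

17

Extended Euclidean algorithm:
23 = 1×19 + 4
19 = 4×4 + 3
4 = 1×3 + 1
3 = 3×1 + 0
The gcd is 1. Working backward:
1 = 4 − 3
1 = −19 + 5·4
1 = 5·23 − 6·19
So 19·(-6) ≡ 1 (mod 23), and -6 ≡ 17 (mod 23).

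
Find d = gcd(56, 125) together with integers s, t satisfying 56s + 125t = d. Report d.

1

Repeated division:
125 = 2·56 + 13
56 = 4·13 + 4
13 = 3·4 + 1
4 = 4·1 + 0
gcd(56, 125) = 1.
Back-substituting:
1 = 13 − 3·4
1 = −3·56 + 13·13
1 = 13·125 − 29·56
So 1 = (13)·125 + (-29)·56.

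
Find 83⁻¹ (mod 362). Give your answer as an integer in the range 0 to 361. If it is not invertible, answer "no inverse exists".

Extended Euclidean algorithm:
362 = 4·83 + 30
83 = 2·30 + 23
30 = 1·23 + 7
23 = 3·7 + 2
7 = 3·2 + 1
2 = 2·1 + 0
Since gcd(83, 362) = 1, back-substitute to write 1 as a combination:
1 = 7 − 3·2
1 = −3·23 + 10·7
1 = 10·30 − 13·23
1 = −13·83 + 36·30
1 = 36·362 − 157·83
Thus 83·(-157) ≡ 1 (mod 362); reducing, -157 mod 362 = 205.

205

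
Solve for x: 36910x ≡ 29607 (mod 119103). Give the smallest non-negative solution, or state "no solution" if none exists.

23076

First find gcd(36910, 119103):
119103 = 3*36910 + 8373
36910 = 4*8373 + 3418
8373 = 2*3418 + 1537
3418 = 2*1537 + 344
1537 = 4*344 + 161
344 = 2*161 + 22
161 = 7*22 + 7
22 = 3*7 + 1
7 = 7*1 + 0
gcd = 1, so a unique solution mod 119103 exists.
Back-substitute for the Bézout coefficients:
1 = 22 − 3·7
1 = −3·161 + 22·22
1 = 22·344 − 47·161
1 = −47·1537 + 210·344
1 = 210·3418 − 467·1537
1 = −467·8373 + 1144·3418
1 = 1144·36910 − 5043·8373
1 = −5043·119103 + 16273·36910
So 36910·(16273) ≡ 1 (mod 119103), giving 36910⁻¹ ≡ 16273.
x ≡ 36910⁻¹·29607 ≡ 16273·29607 ≡ 23076 (mod 119103).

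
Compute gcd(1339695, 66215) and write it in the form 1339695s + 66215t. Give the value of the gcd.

5

Euclidean algorithm:
1339695 = 20*66215 + 15395
66215 = 4*15395 + 4635
15395 = 3*4635 + 1490
4635 = 3*1490 + 165
1490 = 9*165 + 5
165 = 33*5 + 0
gcd(1339695, 66215) = 5.
Back-substituting:
5 = 1490 − 9·165
5 = −9·4635 + 28·1490
5 = 28·15395 − 93·4635
5 = −93·66215 + 400·15395
5 = 400·1339695 − 8093·66215
So 5 = (400)·1339695 + (-8093)·66215.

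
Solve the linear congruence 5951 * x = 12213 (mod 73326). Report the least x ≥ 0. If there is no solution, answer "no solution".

no solution

gcd(5951, 73326):
73326 = 12·5951 + 1914
5951 = 3·1914 + 209
1914 = 9·209 + 33
209 = 6·33 + 11
33 = 3·11 + 0
gcd = 11, but 11 ∤ 12213, so the congruence has no solution.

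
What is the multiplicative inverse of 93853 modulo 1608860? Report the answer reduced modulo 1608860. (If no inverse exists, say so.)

1235037

Apply the Euclidean algorithm to 1608860 and 93853:
1608860 = 17·93853 + 13359
93853 = 7·13359 + 340
13359 = 39·340 + 99
340 = 3·99 + 43
99 = 2·43 + 13
43 = 3·13 + 4
13 = 3·4 + 1
4 = 4·1 + 0
gcd = 1, so the inverse exists. Back-substitute:
1 = 13 − 3·4
1 = −3·43 + 10·13
1 = 10·99 − 23·43
1 = −23·340 + 79·99
1 = 79·13359 − 3104·340
1 = −3104·93853 + 21807·13359
1 = 21807·1608860 − 373823·93853
So 93853·(-373823) ≡ 1 (mod 1608860), and -373823 ≡ 1235037 (mod 1608860).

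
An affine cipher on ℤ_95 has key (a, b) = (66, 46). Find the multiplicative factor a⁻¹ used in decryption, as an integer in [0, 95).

36

gcd(95, 66) by repeated division:
95 = 1*66 + 29
66 = 2*29 + 8
29 = 3*8 + 5
8 = 1*5 + 3
5 = 1*3 + 2
3 = 1*2 + 1
2 = 2*1 + 0
gcd = 1, so the inverse exists. Back-substitute:
1 = 3 − 2
1 = −5 + 2·3
1 = 2·8 − 3·5
1 = −3·29 + 11·8
1 = 11·66 − 25·29
1 = −25·95 + 36·66
So 66·36 ≡ 1 (mod 95).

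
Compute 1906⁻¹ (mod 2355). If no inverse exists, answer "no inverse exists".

1306

Run Euclid on (2355, 1906):
2355 = 1*1906 + 449
1906 = 4*449 + 110
449 = 4*110 + 9
110 = 12*9 + 2
9 = 4*2 + 1
2 = 2*1 + 0
Since gcd(1906, 2355) = 1, back-substitute to write 1 as a combination:
1 = 9 − 4·2
1 = −4·110 + 49·9
1 = 49·449 − 200·110
1 = −200·1906 + 849·449
1 = 849·2355 − 1049·1906
Hence 1906⁻¹ ≡ -1049 ≡ 1306 (mod 2355).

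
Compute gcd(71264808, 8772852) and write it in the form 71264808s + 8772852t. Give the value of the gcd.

12

Repeated division:
71264808 = 8·8772852 + 1081992
8772852 = 8·1081992 + 116916
1081992 = 9·116916 + 29748
116916 = 3·29748 + 27672
29748 = 1·27672 + 2076
27672 = 13·2076 + 684
2076 = 3·684 + 24
684 = 28·24 + 12
24 = 2·12 + 0
gcd(71264808, 8772852) = 12.
Working backward:
12 = 684 − 28·24
12 = −28·2076 + 85·684
12 = 85·27672 − 1133·2076
12 = −1133·29748 + 1218·27672
12 = 1218·116916 − 4787·29748
12 = −4787·1081992 + 44301·116916
12 = 44301·8772852 − 359195·1081992
12 = −359195·71264808 + 2917861·8772852
So 12 = (-359195)·71264808 + (2917861)·8772852.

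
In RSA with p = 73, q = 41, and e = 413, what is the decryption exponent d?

2357

φ(n) = (p−1)(q−1) = 72·40 = 2880.
Need d with 413·d ≡ 1 (mod 2880). Apply the extended Euclidean algorithm:
2880 = 6*413 + 402
413 = 1*402 + 11
402 = 36*11 + 6
11 = 1*6 + 5
6 = 1*5 + 1
5 = 5*1 + 0
Back-substitute:
1 = 6 − 5
1 = −11 + 2·6
1 = 2·402 − 73·11
1 = −73·413 + 75·402
1 = 75·2880 − 523·413
So 413·(-523) ≡ 1 (mod 2880), hence d ≡ -523 ≡ 2357 (mod 2880).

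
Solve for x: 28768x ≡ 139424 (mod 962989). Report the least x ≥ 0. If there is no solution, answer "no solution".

First find gcd(28768, 962989):
962989 = 33·28768 + 13645
28768 = 2·13645 + 1478
13645 = 9·1478 + 343
1478 = 4·343 + 106
343 = 3·106 + 25
106 = 4·25 + 6
25 = 4·6 + 1
6 = 6·1 + 0
gcd = 1, so a unique solution mod 962989 exists.
Back-substitute for the Bézout coefficients:
1 = 25 − 4·6
1 = −4·106 + 17·25
1 = 17·343 − 55·106
1 = −55·1478 + 237·343
1 = 237·13645 − 2188·1478
1 = −2188·28768 + 4613·13645
1 = 4613·962989 − 154417·28768
So 28768·(-154417) ≡ 1 (mod 962989), giving 28768⁻¹ ≡ 808572.
x ≡ 28768⁻¹·139424 ≡ 808572·139424 ≡ 109265 (mod 962989).

109265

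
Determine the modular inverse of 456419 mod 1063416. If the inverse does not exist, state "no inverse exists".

Run Euclid on (1063416, 456419):
1063416 = 2*456419 + 150578
456419 = 3*150578 + 4685
150578 = 32*4685 + 658
4685 = 7*658 + 79
658 = 8*79 + 26
79 = 3*26 + 1
26 = 26*1 + 0
The gcd is 1. Working backward:
1 = 79 − 3·26
1 = −3·658 + 25·79
1 = 25·4685 − 178·658
1 = −178·150578 + 5721·4685
1 = 5721·456419 − 17341·150578
1 = −17341·1063416 + 40403·456419
So 456419·40403 ≡ 1 (mod 1063416).

40403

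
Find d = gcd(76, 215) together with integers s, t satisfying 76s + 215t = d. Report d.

Euclidean algorithm:
215 = 2*76 + 63
76 = 1*63 + 13
63 = 4*13 + 11
13 = 1*11 + 2
11 = 5*2 + 1
2 = 2*1 + 0
gcd(76, 215) = 1.
Working backward:
1 = 11 − 5·2
1 = −5·13 + 6·11
1 = 6·63 − 29·13
1 = −29·76 + 35·63
1 = 35·215 − 99·76
So 1 = (35)·215 + (-99)·76.

1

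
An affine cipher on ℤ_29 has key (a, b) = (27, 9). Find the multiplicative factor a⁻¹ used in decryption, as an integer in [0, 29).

gcd(29, 27) by repeated division:
29 = 1·27 + 2
27 = 13·2 + 1
2 = 2·1 + 0
gcd = 1, so the inverse exists. Back-substitute:
1 = 27 − 13·2
1 = −13·29 + 14·27
So 27·14 ≡ 1 (mod 29).

14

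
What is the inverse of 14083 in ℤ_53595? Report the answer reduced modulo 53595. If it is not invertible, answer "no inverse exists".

44842

gcd(53595, 14083) by repeated division:
53595 = 3×14083 + 11346
14083 = 1×11346 + 2737
11346 = 4×2737 + 398
2737 = 6×398 + 349
398 = 1×349 + 49
349 = 7×49 + 6
49 = 8×6 + 1
6 = 6×1 + 0
gcd = 1, so the inverse exists. Back-substitute:
1 = 49 − 8·6
1 = −8·349 + 57·49
1 = 57·398 − 65·349
1 = −65·2737 + 447·398
1 = 447·11346 − 1853·2737
1 = −1853·14083 + 2300·11346
1 = 2300·53595 − 8753·14083
So 14083·(-8753) ≡ 1 (mod 53595), and -8753 ≡ 44842 (mod 53595).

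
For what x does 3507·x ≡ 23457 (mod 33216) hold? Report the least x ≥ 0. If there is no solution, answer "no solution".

First find gcd(3507, 33216):
33216 = 9×3507 + 1653
3507 = 2×1653 + 201
1653 = 8×201 + 45
201 = 4×45 + 21
45 = 2×21 + 3
21 = 7×3 + 0
gcd = 3 and 3 | 23457, so solutions exist. Divide through by 3: 1169x ≡ 7819 (mod 11072).
Now find 1169⁻¹ mod 11072:
11072 = 9*1169 + 551
1169 = 2*551 + 67
551 = 8*67 + 15
67 = 4*15 + 7
15 = 2*7 + 1
7 = 7*1 + 0
Back-substitute:
1 = 15 − 2·7
1 = −2·67 + 9·15
1 = 9·551 − 74·67
1 = −74·1169 + 157·551
1 = 157·11072 − 1487·1169
So 1169·(-1487) ≡ 1 (mod 11072), i.e. 1169⁻¹ ≡ 9585.
Then x ≡ 9585·7819 ≡ 9819 (mod 11072); the smallest non-negative solution is x = 9819.

9819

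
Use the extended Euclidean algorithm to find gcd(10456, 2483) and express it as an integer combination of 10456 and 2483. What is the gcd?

1

Repeated division:
10456 = 4×2483 + 524
2483 = 4×524 + 387
524 = 1×387 + 137
387 = 2×137 + 113
137 = 1×113 + 24
113 = 4×24 + 17
24 = 1×17 + 7
17 = 2×7 + 3
7 = 2×3 + 1
3 = 3×1 + 0
gcd(10456, 2483) = 1.
Express as a combination:
1 = 7 − 2·3
1 = −2·17 + 5·7
1 = 5·24 − 7·17
1 = −7·113 + 33·24
1 = 33·137 − 40·113
1 = −40·387 + 113·137
1 = 113·524 − 153·387
1 = −153·2483 + 725·524
1 = 725·10456 − 3053·2483
So 1 = (725)·10456 + (-3053)·2483.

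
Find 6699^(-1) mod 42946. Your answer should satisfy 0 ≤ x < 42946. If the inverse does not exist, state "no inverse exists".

gcd(42946, 6699) by repeated division:
42946 = 6*6699 + 2752
6699 = 2*2752 + 1195
2752 = 2*1195 + 362
1195 = 3*362 + 109
362 = 3*109 + 35
109 = 3*35 + 4
35 = 8*4 + 3
4 = 1*3 + 1
3 = 3*1 + 0
The gcd is 1. Working backward:
1 = 4 − 3
1 = −35 + 9·4
1 = 9·109 − 28·35
1 = −28·362 + 93·109
1 = 93·1195 − 307·362
1 = −307·2752 + 707·1195
1 = 707·6699 − 1721·2752
1 = −1721·42946 + 11033·6699
So 6699·11033 ≡ 1 (mod 42946).

11033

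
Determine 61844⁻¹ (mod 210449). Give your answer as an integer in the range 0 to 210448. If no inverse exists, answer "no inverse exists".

Run Euclid on (210449, 61844):
210449 = 3×61844 + 24917
61844 = 2×24917 + 12010
24917 = 2×12010 + 897
12010 = 13×897 + 349
897 = 2×349 + 199
349 = 1×199 + 150
199 = 1×150 + 49
150 = 3×49 + 3
49 = 16×3 + 1
3 = 3×1 + 0
Since gcd(61844, 210449) = 1, back-substitute to write 1 as a combination:
1 = 49 − 16·3
1 = −16·150 + 49·49
1 = 49·199 − 65·150
1 = −65·349 + 114·199
1 = 114·897 − 293·349
1 = −293·12010 + 3923·897
1 = 3923·24917 − 8139·12010
1 = −8139·61844 + 20201·24917
1 = 20201·210449 − 68742·61844
Thus 61844·(-68742) ≡ 1 (mod 210449); reducing, -68742 mod 210449 = 141707.

141707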